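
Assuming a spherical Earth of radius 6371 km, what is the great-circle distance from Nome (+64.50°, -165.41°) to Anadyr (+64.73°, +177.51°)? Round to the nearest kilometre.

Δλ = 177.51 − -165.41 = 342.92°; wrapped into (−180°, 180°]: -17.08°.
Δφ = 64.73 − 64.50 = 0.23°.
a = sin²(Δφ/2) + cos φ₁ · cos φ₂ · sin²(Δλ/2) = 0.004057.
c = 2·atan2(√a, √(1−a)) = 0.12747 rad → d = 6371·c ≈ 812.12 km.

812 km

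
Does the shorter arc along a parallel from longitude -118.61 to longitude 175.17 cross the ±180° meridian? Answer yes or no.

Yes

Naïve |175.17 − -118.61| = 293.78° > 180°, so the shorter arc goes the other way round — across 180°.
Signed shortest Δλ = ((175.17 − -118.61 + 180) mod 360) − 180 = -66.22°.
Going west by 66.22° from -118.61° passes through 180° before reaching +175.17°.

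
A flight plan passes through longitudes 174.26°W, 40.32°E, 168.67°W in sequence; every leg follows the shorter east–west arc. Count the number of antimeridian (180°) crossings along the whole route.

2

Leg 1: -174.26° → +40.32°, shortest Δλ = -145.42° (west) — crosses 180°.
Leg 2: +40.32° → -168.67°, shortest Δλ = 151.01° (east) — crosses 180°.
Total crossings: 2.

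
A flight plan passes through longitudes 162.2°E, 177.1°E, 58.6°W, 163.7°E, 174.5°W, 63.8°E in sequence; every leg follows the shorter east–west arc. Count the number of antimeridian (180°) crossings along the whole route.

Leg 1: +162.2° → +177.1°, shortest Δλ = 14.9° (east) — does not cross 180°.
Leg 2: +177.1° → -58.6°, shortest Δλ = 124.3° (east) — crosses 180°.
Leg 3: -58.6° → +163.7°, shortest Δλ = -137.7° (west) — crosses 180°.
Leg 4: +163.7° → -174.5°, shortest Δλ = 21.8° (east) — crosses 180°.
Leg 5: -174.5° → +63.8°, shortest Δλ = -121.7° (west) — crosses 180°.
Total crossings: 4.

4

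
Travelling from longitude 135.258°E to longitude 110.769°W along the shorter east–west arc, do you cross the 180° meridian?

Naïve |-110.769 − 135.258| = 246.027° > 180°, so the shorter arc goes the other way round — across 180°.
Signed shortest Δλ = ((-110.769 − 135.258 + 180) mod 360) − 180 = 113.973°.
Going east by 113.973° from +135.258° passes through 180° before reaching -110.769°.

Yes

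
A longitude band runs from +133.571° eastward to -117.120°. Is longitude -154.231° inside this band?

Yes

Band width going east from +133.571° to -117.120°: ((-117.120 − 133.571) mod 360) = 109.309°.
Offset of -154.231° east of the west edge: ((-154.231 − 133.571) mod 360) = 72.198°.
72.198° ≤ 109.309° ⇒ inside.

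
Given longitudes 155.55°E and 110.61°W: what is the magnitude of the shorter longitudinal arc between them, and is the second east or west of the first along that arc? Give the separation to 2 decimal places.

Raw difference: -110.61 − 155.55 = -266.16°.
Normalise into (−180°, 180°]: -266.16° + 360° = 93.84°.
Positive ⇒ the second point lies to the east; separation 93.84°.

93.84° east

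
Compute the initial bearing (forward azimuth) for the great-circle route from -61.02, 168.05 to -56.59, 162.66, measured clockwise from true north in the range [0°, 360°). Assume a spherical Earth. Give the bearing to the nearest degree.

Δλ = 162.66 − 168.05 = -5.39°.
θ = atan2( sin Δλ · cos φ₂ , cos φ₁ · sin φ₂ − sin φ₁ · cos φ₂ · cos Δλ )
  = atan2(-0.05172, 0.07511) = -34.552° → normalised to [0°, 360°): 325.448°.

325°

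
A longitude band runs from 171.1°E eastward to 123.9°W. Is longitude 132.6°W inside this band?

Band width going east from +171.1° to -123.9°: ((-123.9 − 171.1) mod 360) = 65.0°.
Offset of -132.6° east of the west edge: ((-132.6 − 171.1) mod 360) = 56.3°.
56.3° ≤ 65.0° ⇒ inside.

Yes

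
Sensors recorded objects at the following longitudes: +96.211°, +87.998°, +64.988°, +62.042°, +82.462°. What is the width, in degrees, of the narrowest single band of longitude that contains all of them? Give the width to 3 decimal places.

34.169°

Sort the longitudes: +62.042°, +64.988°, +82.462°, +87.998°, +96.211°.
Eastward gaps between consecutive values (wrapping around): 2.946°, 17.474°, 5.536°, 8.213°, 325.831°.
Largest gap = 325.831° ⇒ minimal covering band is its complement: 360° − 325.831° = 34.169°.
Band runs from +62.042° eastward to +96.211°.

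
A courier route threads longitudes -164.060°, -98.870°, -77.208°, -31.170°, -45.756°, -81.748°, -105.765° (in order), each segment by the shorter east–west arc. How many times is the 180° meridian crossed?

0

Leg 1: -164.060° → -98.870°, shortest Δλ = 65.19° (east) — does not cross 180°.
Leg 2: -98.870° → -77.208°, shortest Δλ = 21.662° (east) — does not cross 180°.
Leg 3: -77.208° → -31.170°, shortest Δλ = 46.038° (east) — does not cross 180°.
Leg 4: -31.170° → -45.756°, shortest Δλ = -14.586° (west) — does not cross 180°.
Leg 5: -45.756° → -81.748°, shortest Δλ = -35.992° (west) — does not cross 180°.
Leg 6: -81.748° → -105.765°, shortest Δλ = -24.017° (west) — does not cross 180°.
Total crossings: 0.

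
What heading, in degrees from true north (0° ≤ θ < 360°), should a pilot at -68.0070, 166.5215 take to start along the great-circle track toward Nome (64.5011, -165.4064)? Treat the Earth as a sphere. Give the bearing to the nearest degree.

Δλ = -165.4064 − 166.5215 = -331.9279°; wrapped into (−180°, 180°]: 28.0721°.
θ = atan2( sin Δλ · cos φ₂ , cos φ₁ · sin φ₂ − sin φ₁ · cos φ₂ · cos Δλ )
  = atan2(0.20258, 0.69022) = 16.357° → normalised to [0°, 360°): 16.357°.

16°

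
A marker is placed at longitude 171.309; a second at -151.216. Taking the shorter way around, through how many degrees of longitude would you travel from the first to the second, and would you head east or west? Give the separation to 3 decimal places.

Raw difference: -151.216 − 171.309 = -322.525°.
Normalise into (−180°, 180°]: -322.525° + 360° = 37.475°.
Positive ⇒ the second point lies to the east; separation 37.475°.

37.475° east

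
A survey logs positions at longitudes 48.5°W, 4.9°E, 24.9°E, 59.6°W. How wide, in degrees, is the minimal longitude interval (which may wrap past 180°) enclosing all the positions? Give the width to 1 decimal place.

84.5°

Sort the longitudes: -59.6°, -48.5°, +4.9°, +24.9°.
Eastward gaps between consecutive values (wrapping around): 11.1°, 53.4°, 20.0°, 275.5°.
Largest gap = 275.5° ⇒ minimal covering band is its complement: 360° − 275.5° = 84.5°.
Band runs from -59.6° eastward to +24.9°.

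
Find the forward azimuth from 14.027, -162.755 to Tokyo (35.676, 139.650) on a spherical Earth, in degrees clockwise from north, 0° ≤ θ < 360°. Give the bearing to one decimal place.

303.9°

Δλ = 139.650 − -162.755 = 302.405°; wrapped into (−180°, 180°]: -57.595°.
θ = atan2( sin Δλ · cos φ₂ , cos φ₁ · sin φ₂ − sin φ₁ · cos φ₂ · cos Δλ )
  = atan2(-0.68583, 0.46030) = -56.132° → normalised to [0°, 360°): 303.868°.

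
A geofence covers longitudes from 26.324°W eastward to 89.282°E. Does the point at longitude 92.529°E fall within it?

No

Band width going east from -26.324° to +89.282°: ((89.282 − -26.324) mod 360) = 115.606°.
Offset of +92.529° east of the west edge: ((92.529 − -26.324) mod 360) = 118.853°.
118.853° > 115.606° ⇒ outside.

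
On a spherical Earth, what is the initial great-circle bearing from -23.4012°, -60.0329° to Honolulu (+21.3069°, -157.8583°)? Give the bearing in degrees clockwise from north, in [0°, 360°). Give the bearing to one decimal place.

Δλ = -157.8583 − -60.0329 = -97.8254°.
θ = atan2( sin Δλ · cos φ₂ , cos φ₁ · sin φ₂ − sin φ₁ · cos φ₂ · cos Δλ )
  = atan2(-0.92297, 0.28310) = -72.948° → normalised to [0°, 360°): 287.052°.

287.1°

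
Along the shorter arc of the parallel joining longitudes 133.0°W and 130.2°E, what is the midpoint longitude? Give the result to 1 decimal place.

Signed shortest Δλ from -133.0° to +130.2° is -96.8°.
Midpoint longitude = -133.0° + (-96.8°)/2 = -133.0° − 48.4° = -181.4°.
Normalise into (−180°, 180°]: +178.6°.
(The naïve average (-133.0 + +130.2)/2 = -1.4° is on the wrong side of the globe.)

178.6°E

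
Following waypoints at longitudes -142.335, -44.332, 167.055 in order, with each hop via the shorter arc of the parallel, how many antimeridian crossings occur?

1

Leg 1: -142.335° → -44.332°, shortest Δλ = 98.003° (east) — does not cross 180°.
Leg 2: -44.332° → +167.055°, shortest Δλ = -148.613° (west) — crosses 180°.
Total crossings: 1.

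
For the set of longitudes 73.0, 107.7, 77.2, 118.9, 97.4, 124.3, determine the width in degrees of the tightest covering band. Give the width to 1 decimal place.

Sort the longitudes: +73.0°, +77.2°, +97.4°, +107.7°, +118.9°, +124.3°.
Eastward gaps between consecutive values (wrapping around): 4.2°, 20.2°, 10.3°, 11.2°, 5.4°, 308.7°.
Largest gap = 308.7° ⇒ minimal covering band is its complement: 360° − 308.7° = 51.3°.
Band runs from +73.0° eastward to +124.3°.

51.3°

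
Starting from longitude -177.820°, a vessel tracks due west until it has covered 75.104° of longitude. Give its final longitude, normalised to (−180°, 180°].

+107.076°

Start at -177.820°; shift −75.104° → -252.924°.
-252.924° lies outside (−180°, 180°]; add 360° → +107.076°.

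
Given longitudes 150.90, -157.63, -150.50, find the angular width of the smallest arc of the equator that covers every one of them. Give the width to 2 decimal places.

Sort the longitudes: -157.63°, -150.50°, +150.90°.
Eastward gaps between consecutive values (wrapping around): 7.13°, 301.40°, 51.47°.
Largest gap = 301.40° ⇒ minimal covering band is its complement: 360° − 301.40° = 58.60°.
Band runs from +150.90° eastward to -150.50°, crossing the antimeridian.

58.60°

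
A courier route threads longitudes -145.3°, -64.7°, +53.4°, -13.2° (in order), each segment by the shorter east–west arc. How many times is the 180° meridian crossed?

0

Leg 1: -145.3° → -64.7°, shortest Δλ = 80.6° (east) — does not cross 180°.
Leg 2: -64.7° → +53.4°, shortest Δλ = 118.1° (east) — does not cross 180°.
Leg 3: +53.4° → -13.2°, shortest Δλ = -66.6° (west) — does not cross 180°.
Total crossings: 0.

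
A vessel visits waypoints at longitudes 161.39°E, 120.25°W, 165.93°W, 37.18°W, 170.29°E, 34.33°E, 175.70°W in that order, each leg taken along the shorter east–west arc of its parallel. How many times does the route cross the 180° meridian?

Leg 1: +161.39° → -120.25°, shortest Δλ = 78.36° (east) — crosses 180°.
Leg 2: -120.25° → -165.93°, shortest Δλ = -45.68° (west) — does not cross 180°.
Leg 3: -165.93° → -37.18°, shortest Δλ = 128.75° (east) — does not cross 180°.
Leg 4: -37.18° → +170.29°, shortest Δλ = -152.53° (west) — crosses 180°.
Leg 5: +170.29° → +34.33°, shortest Δλ = -135.96° (west) — does not cross 180°.
Leg 6: +34.33° → -175.70°, shortest Δλ = 149.97° (east) — crosses 180°.
Total crossings: 3.

3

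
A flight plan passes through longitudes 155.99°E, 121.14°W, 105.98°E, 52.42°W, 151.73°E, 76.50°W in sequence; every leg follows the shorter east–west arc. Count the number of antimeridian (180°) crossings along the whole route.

4

Leg 1: +155.99° → -121.14°, shortest Δλ = 82.87° (east) — crosses 180°.
Leg 2: -121.14° → +105.98°, shortest Δλ = -132.88° (west) — crosses 180°.
Leg 3: +105.98° → -52.42°, shortest Δλ = -158.4° (west) — does not cross 180°.
Leg 4: -52.42° → +151.73°, shortest Δλ = -155.85° (west) — crosses 180°.
Leg 5: +151.73° → -76.50°, shortest Δλ = 131.77° (east) — crosses 180°.
Total crossings: 4.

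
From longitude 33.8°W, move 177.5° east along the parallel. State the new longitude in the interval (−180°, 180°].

Start at -33.8°; shift +177.5° → +143.7°.
+143.7° already lies in (−180°, 180°].

143.7°E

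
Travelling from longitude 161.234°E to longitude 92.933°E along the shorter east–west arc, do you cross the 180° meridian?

Signed shortest Δλ = ((92.933 − 161.234 + 180) mod 360) − 180 = -68.301°.
Going west by 68.301° from +161.234° reaches +92.933° without touching 180°.

No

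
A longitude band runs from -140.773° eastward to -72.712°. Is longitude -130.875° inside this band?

Yes

Band width going east from -140.773° to -72.712°: ((-72.712 − -140.773) mod 360) = 68.061°.
Offset of -130.875° east of the west edge: ((-130.875 − -140.773) mod 360) = 9.898°.
9.898° ≤ 68.061° ⇒ inside.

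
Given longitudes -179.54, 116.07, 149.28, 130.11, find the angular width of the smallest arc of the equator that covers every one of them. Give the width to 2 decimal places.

Sort the longitudes: -179.54°, +116.07°, +130.11°, +149.28°.
Eastward gaps between consecutive values (wrapping around): 295.61°, 14.04°, 19.17°, 31.18°.
Largest gap = 295.61° ⇒ minimal covering band is its complement: 360° − 295.61° = 64.39°.
Band runs from +116.07° eastward to -179.54°, crossing the antimeridian.

64.39°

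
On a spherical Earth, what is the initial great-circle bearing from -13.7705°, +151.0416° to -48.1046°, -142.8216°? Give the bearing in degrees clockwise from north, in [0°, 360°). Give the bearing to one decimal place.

137.2°

Δλ = -142.8216 − 151.0416 = -293.8632°; wrapped into (−180°, 180°]: 66.1368°.
θ = atan2( sin Δλ · cos φ₂ , cos φ₁ · sin φ₂ − sin φ₁ · cos φ₂ · cos Δλ )
  = atan2(0.61069, -0.65867) = 137.165° → normalised to [0°, 360°): 137.165°.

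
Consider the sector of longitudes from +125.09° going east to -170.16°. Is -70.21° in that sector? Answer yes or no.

No

Band width going east from +125.09° to -170.16°: ((-170.16 − 125.09) mod 360) = 64.75°.
Offset of -70.21° east of the west edge: ((-70.21 − 125.09) mod 360) = 164.70°.
164.70° > 64.75° ⇒ outside.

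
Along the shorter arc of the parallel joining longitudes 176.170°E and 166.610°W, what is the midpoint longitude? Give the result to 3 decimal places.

175.220°W

Signed shortest Δλ from +176.170° to -166.610° is +17.220°.
Midpoint longitude = +176.170° + (+17.220°)/2 = +176.170° + 8.610° = +184.780°.
Normalise into (−180°, 180°]: -175.220°.
(The naïve average (+176.170 + -166.610)/2 = 4.78° is on the wrong side of the globe.)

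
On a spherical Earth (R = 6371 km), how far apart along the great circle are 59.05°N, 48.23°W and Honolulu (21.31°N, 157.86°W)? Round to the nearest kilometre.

9044 km

Δλ = -157.86 − -48.23 = -109.63°.
Δφ = 21.31 − 59.05 = -37.74°.
a = sin²(Δφ/2) + cos φ₁ · cos φ₂ · sin²(Δλ/2) = 0.424645.
c = 2·atan2(√a, √(1−a)) = 1.41951 rad → d = 6371·c ≈ 9043.70 km.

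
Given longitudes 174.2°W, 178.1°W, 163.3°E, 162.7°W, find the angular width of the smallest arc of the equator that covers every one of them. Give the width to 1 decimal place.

34.0°

Sort the longitudes: -178.1°, -174.2°, -162.7°, +163.3°.
Eastward gaps between consecutive values (wrapping around): 3.9°, 11.5°, 326.0°, 18.6°.
Largest gap = 326.0° ⇒ minimal covering band is its complement: 360° − 326.0° = 34.0°.
Band runs from +163.3° eastward to -162.7°, crossing the antimeridian.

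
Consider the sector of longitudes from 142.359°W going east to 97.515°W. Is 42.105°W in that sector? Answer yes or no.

Band width going east from -142.359° to -97.515°: ((-97.515 − -142.359) mod 360) = 44.844°.
Offset of -42.105° east of the west edge: ((-42.105 − -142.359) mod 360) = 100.254°.
100.254° > 44.844° ⇒ outside.

No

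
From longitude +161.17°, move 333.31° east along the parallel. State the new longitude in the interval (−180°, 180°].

Start at +161.17°; shift +333.31° → +494.48°.
+494.48° lies outside (−180°, 180°]; subtract 360° → +134.48°.

+134.48°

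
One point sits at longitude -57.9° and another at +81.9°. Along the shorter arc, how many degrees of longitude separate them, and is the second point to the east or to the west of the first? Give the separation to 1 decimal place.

Raw difference: 81.9 − -57.9 = 139.8°.
Normalise into (−180°, 180°]: 139.8° stays 139.8°.
Positive ⇒ the second point lies to the east; separation 139.8°.

139.8° east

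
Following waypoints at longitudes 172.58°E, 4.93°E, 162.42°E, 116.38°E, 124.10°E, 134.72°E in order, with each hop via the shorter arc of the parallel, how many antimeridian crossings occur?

0

Leg 1: +172.58° → +4.93°, shortest Δλ = -167.65° (west) — does not cross 180°.
Leg 2: +4.93° → +162.42°, shortest Δλ = 157.49° (east) — does not cross 180°.
Leg 3: +162.42° → +116.38°, shortest Δλ = -46.04° (west) — does not cross 180°.
Leg 4: +116.38° → +124.10°, shortest Δλ = 7.72° (east) — does not cross 180°.
Leg 5: +124.10° → +134.72°, shortest Δλ = 10.62° (east) — does not cross 180°.
Total crossings: 0.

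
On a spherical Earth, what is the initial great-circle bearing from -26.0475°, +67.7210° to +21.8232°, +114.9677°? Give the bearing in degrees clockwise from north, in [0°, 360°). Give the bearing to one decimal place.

48.1°

Δλ = 114.9677 − 67.7210 = 47.2467°.
θ = atan2( sin Δλ · cos φ₂ , cos φ₁ · sin φ₂ − sin φ₁ · cos φ₂ · cos Δλ )
  = atan2(0.68166, 0.61071) = 48.142° → normalised to [0°, 360°): 48.142°.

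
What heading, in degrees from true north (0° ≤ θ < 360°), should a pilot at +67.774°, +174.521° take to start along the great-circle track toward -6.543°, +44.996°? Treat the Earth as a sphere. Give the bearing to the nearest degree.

305°

Δλ = 44.996 − 174.521 = -129.525°.
θ = atan2( sin Δλ · cos φ₂ , cos φ₁ · sin φ₂ − sin φ₁ · cos φ₂ · cos Δλ )
  = atan2(-0.76632, 0.54219) = -54.720° → normalised to [0°, 360°): 305.280°.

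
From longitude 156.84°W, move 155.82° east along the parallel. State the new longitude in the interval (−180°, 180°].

1.02°W

Start at -156.84°; shift +155.82° → -1.02°.
-1.02° already lies in (−180°, 180°].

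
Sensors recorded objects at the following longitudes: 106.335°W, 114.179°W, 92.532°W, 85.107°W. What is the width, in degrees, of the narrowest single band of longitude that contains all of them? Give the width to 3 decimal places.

29.072°

Sort the longitudes: -114.179°, -106.335°, -92.532°, -85.107°.
Eastward gaps between consecutive values (wrapping around): 7.844°, 13.803°, 7.425°, 330.928°.
Largest gap = 330.928° ⇒ minimal covering band is its complement: 360° − 330.928° = 29.072°.
Band runs from -114.179° eastward to -85.107°.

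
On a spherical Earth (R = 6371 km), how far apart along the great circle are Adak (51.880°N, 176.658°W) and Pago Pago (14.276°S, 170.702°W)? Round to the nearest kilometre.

7379 km

Δλ = -170.702 − -176.658 = 5.956°.
Δφ = -14.276 − 51.880 = -66.156°.
a = sin²(Δφ/2) + cos φ₁ · cos φ₂ · sin²(Δλ/2) = 0.299491.
c = 2·atan2(√a, √(1−a)) = 1.15817 rad → d = 6371·c ≈ 7378.69 km.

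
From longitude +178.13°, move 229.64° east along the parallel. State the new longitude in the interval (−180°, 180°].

Start at +178.13°; shift +229.64° → +407.77°.
+407.77° lies outside (−180°, 180°]; subtract 360° → +47.77°.

+47.77°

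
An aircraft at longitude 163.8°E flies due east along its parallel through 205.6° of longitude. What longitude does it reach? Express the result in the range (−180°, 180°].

9.4°E

Start at +163.8°; shift +205.6° → +369.4°.
+369.4° lies outside (−180°, 180°]; subtract 360° → +9.4°.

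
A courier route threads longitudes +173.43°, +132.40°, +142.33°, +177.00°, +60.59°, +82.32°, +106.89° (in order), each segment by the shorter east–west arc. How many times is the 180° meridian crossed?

0

Leg 1: +173.43° → +132.40°, shortest Δλ = -41.03° (west) — does not cross 180°.
Leg 2: +132.40° → +142.33°, shortest Δλ = 9.93° (east) — does not cross 180°.
Leg 3: +142.33° → +177.00°, shortest Δλ = 34.67° (east) — does not cross 180°.
Leg 4: +177.00° → +60.59°, shortest Δλ = -116.41° (west) — does not cross 180°.
Leg 5: +60.59° → +82.32°, shortest Δλ = 21.73° (east) — does not cross 180°.
Leg 6: +82.32° → +106.89°, shortest Δλ = 24.57° (east) — does not cross 180°.
Total crossings: 0.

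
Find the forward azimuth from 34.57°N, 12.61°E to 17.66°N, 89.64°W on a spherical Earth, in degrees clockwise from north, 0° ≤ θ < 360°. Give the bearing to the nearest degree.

291°

Δλ = -89.64 − 12.61 = -102.25°.
θ = atan2( sin Δλ · cos φ₂ , cos φ₁ · sin φ₂ − sin φ₁ · cos φ₂ · cos Δλ )
  = atan2(-0.93118, 0.36452) = -68.621° → normalised to [0°, 360°): 291.379°.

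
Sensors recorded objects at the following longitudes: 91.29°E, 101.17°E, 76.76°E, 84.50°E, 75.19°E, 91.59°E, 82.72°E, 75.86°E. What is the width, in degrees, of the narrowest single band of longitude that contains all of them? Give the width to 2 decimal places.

25.98°

Sort the longitudes: +75.19°, +75.86°, +76.76°, +82.72°, +84.50°, +91.29°, +91.59°, +101.17°.
Eastward gaps between consecutive values (wrapping around): 0.67°, 0.90°, 5.96°, 1.78°, 6.79°, 0.30°, 9.58°, 334.02°.
Largest gap = 334.02° ⇒ minimal covering band is its complement: 360° − 334.02° = 25.98°.
Band runs from +75.19° eastward to +101.17°.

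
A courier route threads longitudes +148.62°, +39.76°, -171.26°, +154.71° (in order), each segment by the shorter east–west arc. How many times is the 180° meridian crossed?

2

Leg 1: +148.62° → +39.76°, shortest Δλ = -108.86° (west) — does not cross 180°.
Leg 2: +39.76° → -171.26°, shortest Δλ = 148.98° (east) — crosses 180°.
Leg 3: -171.26° → +154.71°, shortest Δλ = -34.03° (west) — crosses 180°.
Total crossings: 2.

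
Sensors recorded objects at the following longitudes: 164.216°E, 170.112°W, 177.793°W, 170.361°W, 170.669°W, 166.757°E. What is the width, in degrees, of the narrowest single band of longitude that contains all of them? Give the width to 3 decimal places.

Sort the longitudes: -177.793°, -170.669°, -170.361°, -170.112°, +164.216°, +166.757°.
Eastward gaps between consecutive values (wrapping around): 7.124°, 0.308°, 0.249°, 334.328°, 2.541°, 15.450°.
Largest gap = 334.328° ⇒ minimal covering band is its complement: 360° − 334.328° = 25.672°.
Band runs from +164.216° eastward to -170.112°, crossing the antimeridian.

25.672°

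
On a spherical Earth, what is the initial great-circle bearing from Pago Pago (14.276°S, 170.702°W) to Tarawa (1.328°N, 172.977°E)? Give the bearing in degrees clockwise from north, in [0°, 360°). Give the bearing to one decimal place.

Δλ = 172.977 − -170.702 = 343.679°; wrapped into (−180°, 180°]: -16.321°.
θ = atan2( sin Δλ · cos φ₂ , cos φ₁ · sin φ₂ − sin φ₁ · cos φ₂ · cos Δλ )
  = atan2(-0.28094, 0.25905) = -47.321° → normalised to [0°, 360°): 312.679°.

312.7°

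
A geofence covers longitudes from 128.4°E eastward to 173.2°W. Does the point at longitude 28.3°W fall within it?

No

Band width going east from +128.4° to -173.2°: ((-173.2 − 128.4) mod 360) = 58.4°.
Offset of -28.3° east of the west edge: ((-28.3 − 128.4) mod 360) = 203.3°.
203.3° > 58.4° ⇒ outside.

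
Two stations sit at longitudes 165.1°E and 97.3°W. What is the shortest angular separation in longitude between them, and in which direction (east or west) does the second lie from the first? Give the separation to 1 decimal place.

Raw difference: -97.3 − 165.1 = -262.4°.
Normalise into (−180°, 180°]: -262.4° + 360° = 97.6°.
Positive ⇒ the second point lies to the east; separation 97.6°.

97.6° east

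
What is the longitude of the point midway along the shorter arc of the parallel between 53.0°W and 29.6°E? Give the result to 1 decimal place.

11.7°W

Signed shortest Δλ from -53.0° to +29.6° is +82.6°.
Midpoint longitude = -53.0° + (+82.6°)/2 = -53.0° + 41.3° = -11.7°.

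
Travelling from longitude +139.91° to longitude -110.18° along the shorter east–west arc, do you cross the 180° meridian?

Yes

Naïve |-110.18 − 139.91| = 250.09° > 180°, so the shorter arc goes the other way round — across 180°.
Signed shortest Δλ = ((-110.18 − 139.91 + 180) mod 360) − 180 = 109.91°.
Going east by 109.91° from +139.91° passes through 180° before reaching -110.18°.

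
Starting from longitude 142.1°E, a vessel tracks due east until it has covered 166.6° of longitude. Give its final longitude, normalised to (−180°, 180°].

Start at +142.1°; shift +166.6° → +308.7°.
+308.7° lies outside (−180°, 180°]; subtract 360° → -51.3°.

51.3°W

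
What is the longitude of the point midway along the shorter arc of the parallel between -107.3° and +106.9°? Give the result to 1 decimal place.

+179.8°

Signed shortest Δλ from -107.3° to +106.9° is -145.8°.
Midpoint longitude = -107.3° + (-145.8°)/2 = -107.3° − 72.9° = -180.2°.
Normalise into (−180°, 180°]: +179.8°.
(The naïve average (-107.3 + +106.9)/2 = -0.2° is on the wrong side of the globe.)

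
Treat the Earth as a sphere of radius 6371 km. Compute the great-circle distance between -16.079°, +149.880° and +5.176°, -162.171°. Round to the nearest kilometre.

Δλ = -162.171 − 149.880 = -312.051°; wrapped into (−180°, 180°]: 47.949°.
Δφ = 5.176 − -16.079 = 21.255°.
a = sin²(Δφ/2) + cos φ₁ · cos φ₂ · sin²(Δλ/2) = 0.192010.
c = 2·atan2(√a, √(1−a)) = 0.90717 rad → d = 6371·c ≈ 5779.57 km.

5780 km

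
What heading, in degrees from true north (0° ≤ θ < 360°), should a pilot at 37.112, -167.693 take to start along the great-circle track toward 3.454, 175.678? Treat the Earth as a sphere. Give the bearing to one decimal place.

208.4°

Δλ = 175.678 − -167.693 = 343.371°; wrapped into (−180°, 180°]: -16.629°.
θ = atan2( sin Δλ · cos φ₂ , cos φ₁ · sin φ₂ − sin φ₁ · cos φ₂ · cos Δλ )
  = atan2(-0.28565, -0.52905) = -151.634° → normalised to [0°, 360°): 208.366°.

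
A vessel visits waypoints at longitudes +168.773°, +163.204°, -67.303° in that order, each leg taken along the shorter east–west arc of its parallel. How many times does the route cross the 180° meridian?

Leg 1: +168.773° → +163.204°, shortest Δλ = -5.569° (west) — does not cross 180°.
Leg 2: +163.204° → -67.303°, shortest Δλ = 129.493° (east) — crosses 180°.
Total crossings: 1.

1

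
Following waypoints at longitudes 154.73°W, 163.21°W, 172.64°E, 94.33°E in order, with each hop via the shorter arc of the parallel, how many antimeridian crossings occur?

1

Leg 1: -154.73° → -163.21°, shortest Δλ = -8.48° (west) — does not cross 180°.
Leg 2: -163.21° → +172.64°, shortest Δλ = -24.15° (west) — crosses 180°.
Leg 3: +172.64° → +94.33°, shortest Δλ = -78.31° (west) — does not cross 180°.
Total crossings: 1.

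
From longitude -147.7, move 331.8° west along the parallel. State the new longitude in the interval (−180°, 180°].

Start at -147.7°; shift −331.8° → -479.5°.
-479.5° lies outside (−180°, 180°]; add 360° → -119.5°.

-119.5°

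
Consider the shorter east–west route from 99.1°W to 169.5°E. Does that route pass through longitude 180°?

Naïve |169.5 − -99.1| = 268.6° > 180°, so the shorter arc goes the other way round — across 180°.
Signed shortest Δλ = ((169.5 − -99.1 + 180) mod 360) − 180 = -91.4°.
Going west by 91.4° from -99.1° passes through 180° before reaching +169.5°.

Yes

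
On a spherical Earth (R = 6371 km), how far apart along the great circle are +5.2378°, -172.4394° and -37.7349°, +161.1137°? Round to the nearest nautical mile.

2973 nmi

Δλ = 161.1137 − -172.4394 = 333.5531°; wrapped into (−180°, 180°]: -26.4469°.
Δφ = -37.7349 − 5.2378 = -42.9727°.
a = sin²(Δφ/2) + cos φ₁ · cos φ₂ · sin²(Δλ/2) = 0.175370.
c = 2·atan2(√a, √(1−a)) = 0.86419 rad → d = 6371·c ≈ 5505.73 km ≈ 2972.85 nmi.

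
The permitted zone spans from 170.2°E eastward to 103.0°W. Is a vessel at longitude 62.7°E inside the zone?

No

Band width going east from +170.2° to -103.0°: ((-103.0 − 170.2) mod 360) = 86.8°.
Offset of +62.7° east of the west edge: ((62.7 − 170.2) mod 360) = 252.5°.
252.5° > 86.8° ⇒ outside.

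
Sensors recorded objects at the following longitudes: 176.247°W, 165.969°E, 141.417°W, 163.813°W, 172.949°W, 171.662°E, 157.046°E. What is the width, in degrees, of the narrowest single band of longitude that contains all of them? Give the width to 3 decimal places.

Sort the longitudes: -176.247°, -172.949°, -163.813°, -141.417°, +157.046°, +165.969°, +171.662°.
Eastward gaps between consecutive values (wrapping around): 3.298°, 9.136°, 22.396°, 298.463°, 8.923°, 5.693°, 12.091°.
Largest gap = 298.463° ⇒ minimal covering band is its complement: 360° − 298.463° = 61.537°.
Band runs from +157.046° eastward to -141.417°, crossing the antimeridian.

61.537°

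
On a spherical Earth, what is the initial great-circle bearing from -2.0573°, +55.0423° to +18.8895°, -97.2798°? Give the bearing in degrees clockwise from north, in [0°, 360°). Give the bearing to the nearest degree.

304°

Δλ = -97.2798 − 55.0423 = -152.3221°.
θ = atan2( sin Δλ · cos φ₂ , cos φ₁ · sin φ₂ − sin φ₁ · cos φ₂ · cos Δλ )
  = atan2(-0.43948, 0.29346) = -56.268° → normalised to [0°, 360°): 303.732°.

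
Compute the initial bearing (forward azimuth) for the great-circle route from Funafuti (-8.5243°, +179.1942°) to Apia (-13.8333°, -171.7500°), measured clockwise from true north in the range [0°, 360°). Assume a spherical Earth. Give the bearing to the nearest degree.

Δλ = -171.7500 − 179.1942 = -350.9442°; wrapped into (−180°, 180°]: 9.0558°.
θ = atan2( sin Δλ · cos φ₂ , cos φ₁ · sin φ₂ − sin φ₁ · cos φ₂ · cos Δλ )
  = atan2(0.15283, -0.09432) = 121.681° → normalised to [0°, 360°): 121.681°.

122°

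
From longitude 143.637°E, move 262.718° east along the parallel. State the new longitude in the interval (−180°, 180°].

Start at +143.637°; shift +262.718° → +406.355°.
+406.355° lies outside (−180°, 180°]; subtract 360° → +46.355°.

46.355°E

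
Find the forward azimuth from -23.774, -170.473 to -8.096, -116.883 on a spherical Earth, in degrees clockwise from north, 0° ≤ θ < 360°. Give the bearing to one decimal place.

Δλ = -116.883 − -170.473 = 53.590°.
θ = atan2( sin Δλ · cos φ₂ , cos φ₁ · sin φ₂ − sin φ₁ · cos φ₂ · cos Δλ )
  = atan2(0.79677, 0.10802) = 82.280° → normalised to [0°, 360°): 82.280°.

82.3°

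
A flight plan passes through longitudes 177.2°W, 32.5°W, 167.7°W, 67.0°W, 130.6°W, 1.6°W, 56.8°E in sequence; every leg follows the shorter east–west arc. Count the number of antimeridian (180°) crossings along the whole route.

0

Leg 1: -177.2° → -32.5°, shortest Δλ = 144.7° (east) — does not cross 180°.
Leg 2: -32.5° → -167.7°, shortest Δλ = -135.2° (west) — does not cross 180°.
Leg 3: -167.7° → -67.0°, shortest Δλ = 100.7° (east) — does not cross 180°.
Leg 4: -67.0° → -130.6°, shortest Δλ = -63.6° (west) — does not cross 180°.
Leg 5: -130.6° → -1.6°, shortest Δλ = 129.0° (east) — does not cross 180°.
Leg 6: -1.6° → +56.8°, shortest Δλ = 58.4° (east) — does not cross 180°.
Total crossings: 0.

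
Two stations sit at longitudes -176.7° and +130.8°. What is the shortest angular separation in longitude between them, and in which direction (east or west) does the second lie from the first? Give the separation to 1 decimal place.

52.5° west

Raw difference: 130.8 − -176.7 = 307.5°.
Normalise into (−180°, 180°]: 307.5° − 360° = -52.5°.
Negative ⇒ the second point lies to the west; separation 52.5°.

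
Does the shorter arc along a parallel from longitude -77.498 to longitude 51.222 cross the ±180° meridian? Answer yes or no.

Signed shortest Δλ = ((51.222 − -77.498 + 180) mod 360) − 180 = 128.72°.
Going east by 128.72° from -77.498° reaches +51.222° without touching 180°.

No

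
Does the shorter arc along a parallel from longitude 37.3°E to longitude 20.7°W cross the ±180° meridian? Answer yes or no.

Signed shortest Δλ = ((-20.7 − 37.3 + 180) mod 360) − 180 = -58.0°.
Going west by 58.0° from +37.3° reaches -20.7° without touching 180°.

No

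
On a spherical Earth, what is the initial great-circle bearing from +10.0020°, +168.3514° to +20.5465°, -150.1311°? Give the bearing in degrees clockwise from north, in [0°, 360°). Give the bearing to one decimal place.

70.2°

Δλ = -150.1311 − 168.3514 = -318.4825°; wrapped into (−180°, 180°]: 41.5175°.
θ = atan2( sin Δλ · cos φ₂ , cos φ₁ · sin φ₂ − sin φ₁ · cos φ₂ · cos Δλ )
  = atan2(0.62068, 0.22386) = 70.167° → normalised to [0°, 360°): 70.167°.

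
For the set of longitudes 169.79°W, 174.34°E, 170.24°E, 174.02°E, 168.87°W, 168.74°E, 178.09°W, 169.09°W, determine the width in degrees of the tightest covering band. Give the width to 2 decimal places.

22.39°

Sort the longitudes: -178.09°, -169.79°, -169.09°, -168.87°, +168.74°, +170.24°, +174.02°, +174.34°.
Eastward gaps between consecutive values (wrapping around): 8.30°, 0.70°, 0.22°, 337.61°, 1.50°, 3.78°, 0.32°, 7.57°.
Largest gap = 337.61° ⇒ minimal covering band is its complement: 360° − 337.61° = 22.39°.
Band runs from +168.74° eastward to -168.87°, crossing the antimeridian.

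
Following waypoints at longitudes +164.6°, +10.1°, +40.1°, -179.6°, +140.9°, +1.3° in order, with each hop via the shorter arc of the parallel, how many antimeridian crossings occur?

Leg 1: +164.6° → +10.1°, shortest Δλ = -154.5° (west) — does not cross 180°.
Leg 2: +10.1° → +40.1°, shortest Δλ = 30.0° (east) — does not cross 180°.
Leg 3: +40.1° → -179.6°, shortest Δλ = 140.3° (east) — crosses 180°.
Leg 4: -179.6° → +140.9°, shortest Δλ = -39.5° (west) — crosses 180°.
Leg 5: +140.9° → +1.3°, shortest Δλ = -139.6° (west) — does not cross 180°.
Total crossings: 2.

2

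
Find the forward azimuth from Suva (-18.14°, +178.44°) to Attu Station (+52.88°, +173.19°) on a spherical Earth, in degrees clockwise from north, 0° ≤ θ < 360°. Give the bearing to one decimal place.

Δλ = 173.19 − 178.44 = -5.25°.
θ = atan2( sin Δλ · cos φ₂ , cos φ₁ · sin φ₂ − sin φ₁ · cos φ₂ · cos Δλ )
  = atan2(-0.05522, 0.94484) = -3.345° → normalised to [0°, 360°): 356.655°.

356.7°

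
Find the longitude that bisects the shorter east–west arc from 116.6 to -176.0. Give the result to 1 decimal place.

Signed shortest Δλ from +116.6° to -176.0° is +67.4°.
Midpoint longitude = +116.6° + (+67.4°)/2 = +116.6° + 33.7° = +150.3°.
(The naïve average (+116.6 + -176.0)/2 = -29.7° is on the wrong side of the globe.)

+150.3°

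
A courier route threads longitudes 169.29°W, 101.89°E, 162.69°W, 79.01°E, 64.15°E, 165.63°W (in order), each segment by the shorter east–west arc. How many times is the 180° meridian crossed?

Leg 1: -169.29° → +101.89°, shortest Δλ = -88.82° (west) — crosses 180°.
Leg 2: +101.89° → -162.69°, shortest Δλ = 95.42° (east) — crosses 180°.
Leg 3: -162.69° → +79.01°, shortest Δλ = -118.3° (west) — crosses 180°.
Leg 4: +79.01° → +64.15°, shortest Δλ = -14.86° (west) — does not cross 180°.
Leg 5: +64.15° → -165.63°, shortest Δλ = 130.22° (east) — crosses 180°.
Total crossings: 4.

4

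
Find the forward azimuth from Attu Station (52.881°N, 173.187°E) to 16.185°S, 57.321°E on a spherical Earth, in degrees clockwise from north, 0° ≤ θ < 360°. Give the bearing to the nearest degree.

281°

Δλ = 57.321 − 173.187 = -115.866°.
θ = atan2( sin Δλ · cos φ₂ , cos φ₁ · sin φ₂ − sin φ₁ · cos φ₂ · cos Δλ )
  = atan2(-0.86415, 0.16587) = -79.134° → normalised to [0°, 360°): 280.866°.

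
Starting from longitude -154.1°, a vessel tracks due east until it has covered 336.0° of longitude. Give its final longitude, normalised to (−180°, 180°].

Start at -154.1°; shift +336.0° → +181.9°.
+181.9° lies outside (−180°, 180°]; subtract 360° → -178.1°.

-178.1°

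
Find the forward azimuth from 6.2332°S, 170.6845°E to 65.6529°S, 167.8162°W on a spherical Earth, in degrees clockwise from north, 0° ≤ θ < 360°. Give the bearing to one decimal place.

Δλ = -167.8162 − 170.6845 = -338.5007°; wrapped into (−180°, 180°]: 21.4993°.
θ = atan2( sin Δλ · cos φ₂ , cos φ₁ · sin φ₂ − sin φ₁ · cos φ₂ · cos Δλ )
  = atan2(0.15109, -0.86403) = 170.081° → normalised to [0°, 360°): 170.081°.

170.1°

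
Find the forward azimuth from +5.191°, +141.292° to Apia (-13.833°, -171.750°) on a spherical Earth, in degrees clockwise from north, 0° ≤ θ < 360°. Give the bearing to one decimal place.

112.8°

Δλ = -171.750 − 141.292 = -313.042°; wrapped into (−180°, 180°]: 46.958°.
θ = atan2( sin Δλ · cos φ₂ , cos φ₁ · sin φ₂ − sin φ₁ · cos φ₂ · cos Δλ )
  = atan2(0.70966, -0.29807) = 112.784° → normalised to [0°, 360°): 112.784°.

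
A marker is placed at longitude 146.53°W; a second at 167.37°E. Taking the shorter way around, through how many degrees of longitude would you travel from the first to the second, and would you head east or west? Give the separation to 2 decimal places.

46.10° west

Raw difference: 167.37 − -146.53 = 313.9°.
Normalise into (−180°, 180°]: 313.9° − 360° = -46.1°.
Negative ⇒ the second point lies to the west; separation 46.10°.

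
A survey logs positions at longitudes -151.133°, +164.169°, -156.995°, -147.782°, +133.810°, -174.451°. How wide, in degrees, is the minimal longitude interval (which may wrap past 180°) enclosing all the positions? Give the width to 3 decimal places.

Sort the longitudes: -174.451°, -156.995°, -151.133°, -147.782°, +133.810°, +164.169°.
Eastward gaps between consecutive values (wrapping around): 17.456°, 5.862°, 3.351°, 281.592°, 30.359°, 21.380°.
Largest gap = 281.592° ⇒ minimal covering band is its complement: 360° − 281.592° = 78.408°.
Band runs from +133.810° eastward to -147.782°, crossing the antimeridian.

78.408°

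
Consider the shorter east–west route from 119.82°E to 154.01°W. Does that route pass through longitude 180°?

Naïve |-154.01 − 119.82| = 273.83° > 180°, so the shorter arc goes the other way round — across 180°.
Signed shortest Δλ = ((-154.01 − 119.82 + 180) mod 360) − 180 = 86.17°.
Going east by 86.17° from +119.82° passes through 180° before reaching -154.01°.

Yes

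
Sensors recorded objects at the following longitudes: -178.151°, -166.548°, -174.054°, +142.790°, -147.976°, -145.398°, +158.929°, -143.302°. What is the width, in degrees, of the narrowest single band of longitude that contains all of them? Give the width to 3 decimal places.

Sort the longitudes: -178.151°, -174.054°, -166.548°, -147.976°, -145.398°, -143.302°, +142.790°, +158.929°.
Eastward gaps between consecutive values (wrapping around): 4.097°, 7.506°, 18.572°, 2.578°, 2.096°, 286.092°, 16.139°, 22.920°.
Largest gap = 286.092° ⇒ minimal covering band is its complement: 360° − 286.092° = 73.908°.
Band runs from +142.790° eastward to -143.302°, crossing the antimeridian.

73.908°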